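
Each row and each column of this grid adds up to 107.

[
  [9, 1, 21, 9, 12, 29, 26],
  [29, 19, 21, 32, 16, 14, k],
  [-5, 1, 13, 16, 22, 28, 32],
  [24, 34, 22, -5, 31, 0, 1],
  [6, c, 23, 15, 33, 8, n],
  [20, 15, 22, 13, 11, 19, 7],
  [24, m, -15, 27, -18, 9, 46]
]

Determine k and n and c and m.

Row 7 has 24 − 15 + 27 − 18 + 9 + 46 = 73; the blank must be 107 − 73 = 34.
Row 2 has 29 + 19 + 21 + 32 + 16 + 14 = 131; the blank must be 107 − 131 = -24.
Column 7 has 26 − 24 + 32 + 1 + 7 + 46 = 88; the blank must be 107 − 88 = 19.
Row 5 has 6 + 23 + 15 + 33 + 8 + 19 = 104; the blank must be 107 − 104 = 3.

k = -24, n = 19, c = 3, m = 34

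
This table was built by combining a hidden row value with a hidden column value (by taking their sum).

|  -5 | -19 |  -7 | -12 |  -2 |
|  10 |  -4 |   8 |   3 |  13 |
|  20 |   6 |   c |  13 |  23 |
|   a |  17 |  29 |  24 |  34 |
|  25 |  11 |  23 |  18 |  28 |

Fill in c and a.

The difference between any two rows is the same in every column — this is an addition table with the headers hidden.
Row 3 minus row 1 is 23 − (-2) = 25, so its entry in column 3 is -7 + 25 = 18.
Row 4 minus row 1 is 34 − (-2) = 36, so its entry in column 1 is -5 + 36 = 31.

c = 18, a = 31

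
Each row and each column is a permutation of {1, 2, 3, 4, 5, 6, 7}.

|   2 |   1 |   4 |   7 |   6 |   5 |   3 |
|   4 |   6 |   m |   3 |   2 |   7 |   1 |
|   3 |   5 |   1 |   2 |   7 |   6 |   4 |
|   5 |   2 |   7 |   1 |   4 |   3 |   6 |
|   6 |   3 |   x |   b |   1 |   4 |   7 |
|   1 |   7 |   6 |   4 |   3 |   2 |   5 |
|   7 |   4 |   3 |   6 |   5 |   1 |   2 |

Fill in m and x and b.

m = 5, x = 2, b = 5

Cell (2,3): row 2 already has {1, 2, 3, 4, 6, 7} → 5.
At (row 5, col 3): column 3 already has {1, 3, 4, 5, 6, 7}, so the value is 2.
At (row 5, col 4): row 5 already has {1, 2, 3, 4, 6, 7}, so the value is 5.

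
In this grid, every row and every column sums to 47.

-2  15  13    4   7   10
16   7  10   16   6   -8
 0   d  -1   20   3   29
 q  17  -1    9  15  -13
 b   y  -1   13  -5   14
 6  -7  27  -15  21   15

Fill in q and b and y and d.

Row 3 has 0 − 1 + 20 + 3 + 29 = 51; the blank must be 47 − 51 = -4.
Column 2 has 15 + 7 − 4 + 17 − 7 = 28; the blank must be 47 − 28 = 19.
Row 5 has 19 − 1 + 13 − 5 + 14 = 40; the blank must be 47 − 40 = 7.
Row 4 has 17 − 1 + 9 + 15 − 13 = 27; the blank must be 47 − 27 = 20.

q = 20, b = 7, y = 19, d = -4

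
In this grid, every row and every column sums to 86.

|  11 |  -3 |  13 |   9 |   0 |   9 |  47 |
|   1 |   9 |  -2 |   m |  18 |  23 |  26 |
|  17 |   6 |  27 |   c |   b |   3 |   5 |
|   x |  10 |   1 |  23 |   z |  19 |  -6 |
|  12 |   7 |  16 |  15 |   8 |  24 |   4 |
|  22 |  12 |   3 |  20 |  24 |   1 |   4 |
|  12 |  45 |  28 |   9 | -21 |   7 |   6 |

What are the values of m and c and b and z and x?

m = 11, c = -1, b = 29, z = 28, x = 11

Column 1 has 11 + 1 + 17 + 12 + 22 + 12 = 75; the blank must be 86 − 75 = 11.
Row 4 has 11 + 10 + 1 + 23 + 19 − 6 = 58; the blank must be 86 − 58 = 28.
Column 5 has 0 + 18 + 28 + 8 + 24 − 21 = 57; the blank must be 86 − 57 = 29.
Row 3 has 17 + 6 + 27 + 29 + 3 + 5 = 87; the blank must be 86 − 87 = -1.
Row 2 has 1 + 9 − 2 + 18 + 23 + 26 = 75; the blank must be 86 − 75 = 11.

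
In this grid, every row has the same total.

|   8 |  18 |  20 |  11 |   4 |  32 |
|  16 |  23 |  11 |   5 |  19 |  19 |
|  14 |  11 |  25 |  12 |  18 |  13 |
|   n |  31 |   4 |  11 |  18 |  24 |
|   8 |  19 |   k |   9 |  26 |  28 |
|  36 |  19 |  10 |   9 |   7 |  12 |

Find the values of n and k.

n = 5, k = 3

Rows 2 and 6 both add up to 93, so every row sums to 93.
Row 4: 31 + 4 + 11 + 18 + 24 = 88, so the missing entry is 93 − 88 = 5.
Row 5: 8 + 19 + 9 + 26 + 28 = 90, so the missing entry is 93 − 90 = 3.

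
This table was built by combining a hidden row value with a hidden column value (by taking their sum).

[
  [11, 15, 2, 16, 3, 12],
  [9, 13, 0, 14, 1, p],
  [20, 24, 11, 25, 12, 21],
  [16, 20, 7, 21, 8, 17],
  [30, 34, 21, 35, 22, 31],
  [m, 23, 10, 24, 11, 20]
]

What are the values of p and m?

p = 10, m = 19

The difference between any two rows is the same in every column — this is an addition table with the headers hidden.
Row 2 minus row 1 is 1 − 3 = -2, so its entry in column 6 is 12 + (-2) = 10.
Row 6 minus row 1 is 11 − 3 = 8, so its entry in column 1 is 11 + 8 = 19.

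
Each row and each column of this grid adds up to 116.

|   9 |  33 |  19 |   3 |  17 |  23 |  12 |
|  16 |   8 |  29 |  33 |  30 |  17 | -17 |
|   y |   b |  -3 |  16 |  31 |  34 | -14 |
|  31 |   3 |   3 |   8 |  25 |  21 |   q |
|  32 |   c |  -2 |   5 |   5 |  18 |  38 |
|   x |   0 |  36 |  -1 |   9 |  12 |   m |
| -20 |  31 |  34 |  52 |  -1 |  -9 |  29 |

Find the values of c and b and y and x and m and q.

c = 20, b = 21, y = 31, x = 17, m = 43, q = 25

Row 4: 31 + 3 + 3 + 8 + 25 + 21 = 91, so its missing entry is 116 − 91 = 25.
Column 7: 12 − 17 − 14 + 25 + 38 + 29 = 73, so its missing entry is 116 − 73 = 43.
Row 6: 0 + 36 − 1 + 9 + 12 + 43 = 99, so its missing entry is 116 − 99 = 17.
Column 1: 9 + 16 + 31 + 32 + 17 − 20 = 85, so its missing entry is 116 − 85 = 31.
Row 3: 31 − 3 + 16 + 31 + 34 − 14 = 95, so its missing entry is 116 − 95 = 21.
Row 5: 32 − 2 + 5 + 5 + 18 + 38 = 96, so its missing entry is 116 − 96 = 20.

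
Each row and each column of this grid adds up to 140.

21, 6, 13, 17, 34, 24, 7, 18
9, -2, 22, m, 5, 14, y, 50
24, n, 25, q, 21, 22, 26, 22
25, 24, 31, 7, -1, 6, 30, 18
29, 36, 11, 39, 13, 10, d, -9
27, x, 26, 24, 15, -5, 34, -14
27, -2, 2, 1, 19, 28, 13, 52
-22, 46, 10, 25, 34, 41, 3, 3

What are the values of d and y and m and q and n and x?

The known cells in row 5 total 129, leaving 140 − 129 = 11 for the blank.
The known cells in row 6 total 107, leaving 140 − 107 = 33 for the blank.
The known cells in column 2 total 141, leaving 140 − 141 = -1 for the blank.
The known cells in row 3 total 139, leaving 140 − 139 = 1 for the blank.
The known cells in column 7 total 124, leaving 140 − 124 = 16 for the blank.
The known cells in row 2 total 114, leaving 140 − 114 = 26 for the blank.

d = 11, y = 16, m = 26, q = 1, n = -1, x = 33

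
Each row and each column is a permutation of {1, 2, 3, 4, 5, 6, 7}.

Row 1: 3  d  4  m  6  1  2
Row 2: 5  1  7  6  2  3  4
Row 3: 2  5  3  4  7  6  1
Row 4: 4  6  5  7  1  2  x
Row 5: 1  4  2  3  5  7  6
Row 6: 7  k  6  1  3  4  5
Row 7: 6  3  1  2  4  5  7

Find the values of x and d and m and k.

x = 3, d = 7, m = 5, k = 2

Cell (1,4): column 4 already has {1, 2, 3, 4, 6, 7} → 5.
At (row 1, col 2): row 1 already has {1, 2, 3, 4, 5, 6}, so the value is 7.
For row 6, column 2: row 6 already has {1, 3, 4, 5, 6, 7}; that leaves 2.
Cell (4,7): row 4 already has {1, 2, 4, 5, 6, 7} → 3.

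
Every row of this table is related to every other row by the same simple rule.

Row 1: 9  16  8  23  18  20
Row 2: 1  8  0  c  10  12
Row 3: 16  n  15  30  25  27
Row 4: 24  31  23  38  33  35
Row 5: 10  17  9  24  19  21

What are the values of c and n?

The difference between any two rows is the same in every column — this is an addition table with the headers hidden.
Row 2 minus row 1 is 1 − 9 = -8, so its entry in column 4 is 23 + (-8) = 15.
Row 3 minus row 1 is 16 − 9 = 7, so its entry in column 2 is 16 + 7 = 23.

c = 15, n = 23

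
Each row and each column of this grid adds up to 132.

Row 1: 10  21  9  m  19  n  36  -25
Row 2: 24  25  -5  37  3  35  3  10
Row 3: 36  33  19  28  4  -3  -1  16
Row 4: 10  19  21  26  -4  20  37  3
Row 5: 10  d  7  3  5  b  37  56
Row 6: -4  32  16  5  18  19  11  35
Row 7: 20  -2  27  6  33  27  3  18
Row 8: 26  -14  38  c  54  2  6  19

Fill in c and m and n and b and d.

The known cells in row 8 total 131, leaving 132 − 131 = 1 for the blank.
The known cells in column 4 total 106, leaving 132 − 106 = 26 for the blank.
The known cells in row 1 total 96, leaving 132 − 96 = 36 for the blank.
The known cells in column 6 total 136, leaving 132 − 136 = -4 for the blank.
The known cells in row 5 total 114, leaving 132 − 114 = 18 for the blank.

c = 1, m = 26, n = 36, b = -4, d = 18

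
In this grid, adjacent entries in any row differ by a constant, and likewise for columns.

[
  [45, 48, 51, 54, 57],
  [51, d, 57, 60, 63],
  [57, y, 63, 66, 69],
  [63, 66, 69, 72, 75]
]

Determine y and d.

Along each row the entries change by 3 per step; down each column they change by 6.
Row 3: from 57 at column 1, stepping by 3 to column 2 gives 60.
Row 2: from 51 at column 1, stepping by 3 to column 2 gives 54.

y = 60, d = 54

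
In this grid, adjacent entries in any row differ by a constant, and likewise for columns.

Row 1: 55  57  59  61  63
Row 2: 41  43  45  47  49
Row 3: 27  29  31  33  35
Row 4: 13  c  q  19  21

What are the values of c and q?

c = 15, q = 17

Along each row the entries change by 2 per step; down each column they change by -14.
Row 4: from 13 at column 1, stepping by 2 to column 2 gives 15.
Row 4: from 13 at column 1, stepping by 2 to column 3 gives 17.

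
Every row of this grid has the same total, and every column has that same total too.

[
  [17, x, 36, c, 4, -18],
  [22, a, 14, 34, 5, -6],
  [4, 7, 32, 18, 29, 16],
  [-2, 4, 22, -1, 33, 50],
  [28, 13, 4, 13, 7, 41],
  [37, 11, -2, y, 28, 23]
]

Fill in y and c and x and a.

y = 9, c = 33, x = 34, a = 37

Rows 3 and 4 both sum to 106, so that's the common total.
Row 6 has 37 + 11 − 2 + 28 + 23 = 97; the blank must be 106 − 97 = 9.
Row 2 has 22 + 14 + 34 + 5 − 6 = 69; the blank must be 106 − 69 = 37.
Column 4 has 34 + 18 − 1 + 13 + 9 = 73; the blank must be 106 − 73 = 33.
Row 1 has 17 + 36 + 33 + 4 − 18 = 72; the blank must be 106 − 72 = 34.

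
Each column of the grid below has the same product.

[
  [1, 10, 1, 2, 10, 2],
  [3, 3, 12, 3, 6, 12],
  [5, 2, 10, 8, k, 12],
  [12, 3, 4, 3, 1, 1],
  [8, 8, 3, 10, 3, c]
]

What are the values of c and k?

Columns 1 and 3 each multiply to 1440, so every column has product 1440.
Column 6: 2×12×12×1 = 288, so the missing entry is 1440 ÷ 288 = 5.
Column 5: 10×6×1×3 = 180, so the missing entry is 1440 ÷ 180 = 8.

c = 5, k = 8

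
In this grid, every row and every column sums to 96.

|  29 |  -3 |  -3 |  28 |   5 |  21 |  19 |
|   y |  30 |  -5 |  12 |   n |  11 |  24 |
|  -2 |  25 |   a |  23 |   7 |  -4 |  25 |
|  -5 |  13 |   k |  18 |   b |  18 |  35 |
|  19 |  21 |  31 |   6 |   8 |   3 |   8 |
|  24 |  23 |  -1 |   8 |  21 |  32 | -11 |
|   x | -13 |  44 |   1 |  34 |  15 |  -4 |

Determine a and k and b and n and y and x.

The known cells in row 7 total 77, leaving 96 − 77 = 19 for the blank.
The known cells in row 3 total 74, leaving 96 − 74 = 22 for the blank.
The known cells in column 1 total 84, leaving 96 − 84 = 12 for the blank.
The known cells in row 2 total 84, leaving 96 − 84 = 12 for the blank.
The known cells in column 5 total 87, leaving 96 − 87 = 9 for the blank.
The known cells in row 4 total 88, leaving 96 − 88 = 8 for the blank.

a = 22, k = 8, b = 9, n = 12, y = 12, x = 19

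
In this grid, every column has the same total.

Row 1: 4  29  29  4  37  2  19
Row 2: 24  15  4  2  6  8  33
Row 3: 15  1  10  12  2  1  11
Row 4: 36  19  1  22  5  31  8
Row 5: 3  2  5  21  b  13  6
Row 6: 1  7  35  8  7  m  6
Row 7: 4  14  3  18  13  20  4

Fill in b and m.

Columns 3 and 7 both add up to 87, so every column sums to 87.
Column 5: 37 + 6 + 2 + 5 + 7 + 13 = 70, so the missing entry is 87 − 70 = 17.
Column 6: 2 + 8 + 1 + 31 + 13 + 20 = 75, so the missing entry is 87 − 75 = 12.

b = 17, m = 12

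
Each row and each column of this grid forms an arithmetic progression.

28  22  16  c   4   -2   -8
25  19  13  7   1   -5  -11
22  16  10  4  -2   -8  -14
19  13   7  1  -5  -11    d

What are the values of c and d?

Along each row the entries change by -6 per step; down each column they change by -3.
Row 1: from 28 at column 1, stepping by -6 to column 4 gives 10.
Row 4: from 19 at column 1, stepping by -6 to column 7 gives -17.

c = 10, d = -17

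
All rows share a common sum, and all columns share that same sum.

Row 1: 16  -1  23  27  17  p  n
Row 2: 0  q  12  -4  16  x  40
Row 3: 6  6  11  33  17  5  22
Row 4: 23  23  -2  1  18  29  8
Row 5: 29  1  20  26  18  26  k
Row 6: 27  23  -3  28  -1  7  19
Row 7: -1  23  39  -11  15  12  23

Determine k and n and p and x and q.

k = -20, n = 8, p = 10, x = 11, q = 25

Rows 3 and 4 both sum to 100, so that's the common total.
Column 2: -1 + 6 + 23 + 1 + 23 + 23 = 75, so its missing entry is 100 − 75 = 25.
Row 2: 0 + 25 + 12 − 4 + 16 + 40 = 89, so its missing entry is 100 − 89 = 11.
Row 5: 29 + 1 + 20 + 26 + 18 + 26 = 120, so its missing entry is 100 − 120 = -20.
Column 7: 40 + 22 + 8 − 20 + 19 + 23 = 92, so its missing entry is 100 − 92 = 8.
Row 1: 16 − 1 + 23 + 27 + 17 + 8 = 90, so its missing entry is 100 − 90 = 10.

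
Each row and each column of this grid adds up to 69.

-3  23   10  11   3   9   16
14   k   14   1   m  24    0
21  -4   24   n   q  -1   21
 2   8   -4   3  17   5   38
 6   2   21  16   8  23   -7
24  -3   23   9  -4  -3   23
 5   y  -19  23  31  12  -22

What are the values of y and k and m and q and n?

Row 7: 5 − 19 + 23 + 31 + 12 − 22 = 30, so its missing entry is 69 − 30 = 39.
Column 2: 23 − 4 + 8 + 2 − 3 + 39 = 65, so its missing entry is 69 − 65 = 4.
Row 2: 14 + 4 + 14 + 1 + 24 + 0 = 57, so its missing entry is 69 − 57 = 12.
Column 5: 3 + 12 + 17 + 8 − 4 + 31 = 67, so its missing entry is 69 − 67 = 2.
Row 3: 21 − 4 + 24 + 2 − 1 + 21 = 63, so its missing entry is 69 − 63 = 6.

y = 39, k = 4, m = 12, q = 2, n = 6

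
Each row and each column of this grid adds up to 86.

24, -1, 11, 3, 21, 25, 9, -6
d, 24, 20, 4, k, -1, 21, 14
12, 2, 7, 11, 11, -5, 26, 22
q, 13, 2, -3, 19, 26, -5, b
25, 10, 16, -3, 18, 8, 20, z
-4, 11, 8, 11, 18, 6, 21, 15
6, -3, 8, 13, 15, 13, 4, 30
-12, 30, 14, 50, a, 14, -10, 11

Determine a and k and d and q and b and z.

Row 8 has -12 + 30 + 14 + 50 + 14 − 10 + 11 = 97; the blank must be 86 − 97 = -11.
Column 5 has 21 + 11 + 19 + 18 + 18 + 15 − 11 = 91; the blank must be 86 − 91 = -5.
Row 2 has 24 + 20 + 4 − 5 − 1 + 21 + 14 = 77; the blank must be 86 − 77 = 9.
Column 1 has 24 + 9 + 12 + 25 − 4 + 6 − 12 = 60; the blank must be 86 − 60 = 26.
Row 4 has 26 + 13 + 2 − 3 + 19 + 26 − 5 = 78; the blank must be 86 − 78 = 8.
Row 5 has 25 + 10 + 16 − 3 + 18 + 8 + 20 = 94; the blank must be 86 − 94 = -8.

a = -11, k = -5, d = 9, q = 26, b = 8, z = -8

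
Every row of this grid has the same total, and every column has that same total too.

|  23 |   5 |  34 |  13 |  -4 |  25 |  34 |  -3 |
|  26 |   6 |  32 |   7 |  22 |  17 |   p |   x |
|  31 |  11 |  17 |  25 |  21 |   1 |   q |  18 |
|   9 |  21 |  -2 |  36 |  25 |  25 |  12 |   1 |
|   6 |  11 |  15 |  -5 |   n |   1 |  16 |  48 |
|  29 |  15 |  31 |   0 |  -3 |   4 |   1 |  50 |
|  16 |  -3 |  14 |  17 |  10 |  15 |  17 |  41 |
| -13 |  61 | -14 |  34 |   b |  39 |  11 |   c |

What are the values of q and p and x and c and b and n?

q = 3, p = 33, x = -16, c = -12, b = 21, n = 35

Rows 1 and 4 both sum to 127, so that's the common total.
The known cells in row 5 total 92, leaving 127 − 92 = 35 for the blank.
The known cells in column 5 total 106, leaving 127 − 106 = 21 for the blank.
The known cells in row 8 total 139, leaving 127 − 139 = -12 for the blank.
The known cells in column 8 total 143, leaving 127 − 143 = -16 for the blank.
The known cells in row 3 total 124, leaving 127 − 124 = 3 for the blank.
The known cells in row 2 total 94, leaving 127 − 94 = 33 for the blank.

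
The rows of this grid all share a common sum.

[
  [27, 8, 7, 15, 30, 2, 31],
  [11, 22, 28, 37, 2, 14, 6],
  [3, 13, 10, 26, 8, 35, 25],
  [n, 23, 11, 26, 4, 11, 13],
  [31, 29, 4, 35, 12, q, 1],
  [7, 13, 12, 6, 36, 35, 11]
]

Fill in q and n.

The complete rows each total 120.
Row 5 is missing 120 − 112 = 8 (since 31 + 29 + 4 + 35 + 12 + 1 = 112).
Row 4 is missing 120 − 88 = 32 (since 23 + 11 + 26 + 4 + 11 + 13 = 88).

q = 8, n = 32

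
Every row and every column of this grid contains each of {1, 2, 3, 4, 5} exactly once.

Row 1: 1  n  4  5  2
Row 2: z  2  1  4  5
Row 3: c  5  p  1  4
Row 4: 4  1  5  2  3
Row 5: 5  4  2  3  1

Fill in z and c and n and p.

Cell (2,1): row 2 already has {1, 2, 4, 5} → 3.
At (row 3, col 3): column 3 already has {1, 2, 4, 5}, so the value is 3.
Cell (3,1): row 3 already has {1, 3, 4, 5} → 2.
Cell (1,2): row 1 already has {1, 2, 4, 5} → 3.

z = 3, c = 2, n = 3, p = 3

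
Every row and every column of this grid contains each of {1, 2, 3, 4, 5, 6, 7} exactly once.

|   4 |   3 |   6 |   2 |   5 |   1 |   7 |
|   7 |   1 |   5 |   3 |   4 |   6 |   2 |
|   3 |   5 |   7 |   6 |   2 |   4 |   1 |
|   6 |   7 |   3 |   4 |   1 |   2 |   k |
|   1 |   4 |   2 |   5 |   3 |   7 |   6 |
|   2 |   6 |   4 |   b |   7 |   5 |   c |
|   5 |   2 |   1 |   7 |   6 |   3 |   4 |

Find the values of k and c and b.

k = 5, c = 3, b = 1

At (row 6, col 4): column 4 already has {2, 3, 4, 5, 6, 7}, so the value is 1.
For row 6, column 7: row 6 already has {1, 2, 4, 5, 6, 7}; that leaves 3.
At (row 4, col 7): row 4 already has {1, 2, 3, 4, 6, 7}, so the value is 5.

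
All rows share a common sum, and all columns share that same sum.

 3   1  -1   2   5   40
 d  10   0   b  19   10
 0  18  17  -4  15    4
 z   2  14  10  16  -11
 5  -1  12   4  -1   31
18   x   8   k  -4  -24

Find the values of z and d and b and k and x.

z = 19, d = 5, b = 6, k = 32, x = 20

Rows 1 and 3 both sum to 50, so that's the common total.
Column 2: 1 + 10 + 18 + 2 − 1 = 30, so its missing entry is 50 − 30 = 20.
Row 6: 18 + 20 + 8 − 4 − 24 = 18, so its missing entry is 50 − 18 = 32.
Row 4: 2 + 14 + 10 + 16 − 11 = 31, so its missing entry is 50 − 31 = 19.
Column 1: 3 + 0 + 19 + 5 + 18 = 45, so its missing entry is 50 − 45 = 5.
Row 2: 5 + 10 + 0 + 19 + 10 = 44, so its missing entry is 50 − 44 = 6.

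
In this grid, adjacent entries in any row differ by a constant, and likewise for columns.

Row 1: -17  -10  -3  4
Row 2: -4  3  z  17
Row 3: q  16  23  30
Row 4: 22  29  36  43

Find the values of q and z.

q = 9, z = 10

Along each row the entries change by 7 per step; down each column they change by 13.
Row 3: from 16 at column 2, stepping by 7 to column 1 gives 9.
Row 2: from -4 at column 1, stepping by 7 to column 3 gives 10.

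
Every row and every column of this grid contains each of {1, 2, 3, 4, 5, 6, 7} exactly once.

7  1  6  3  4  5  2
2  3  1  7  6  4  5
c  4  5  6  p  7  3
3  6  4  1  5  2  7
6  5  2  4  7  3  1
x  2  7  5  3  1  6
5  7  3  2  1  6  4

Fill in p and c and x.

p = 2, c = 1, x = 4

At (row 6, col 1): row 6 already has {1, 2, 3, 5, 6, 7}, so the value is 4.
Cell (3,1): column 1 already has {2, 3, 4, 5, 6, 7} → 1.
Cell (3,5): row 3 already has {1, 3, 4, 5, 6, 7} → 2.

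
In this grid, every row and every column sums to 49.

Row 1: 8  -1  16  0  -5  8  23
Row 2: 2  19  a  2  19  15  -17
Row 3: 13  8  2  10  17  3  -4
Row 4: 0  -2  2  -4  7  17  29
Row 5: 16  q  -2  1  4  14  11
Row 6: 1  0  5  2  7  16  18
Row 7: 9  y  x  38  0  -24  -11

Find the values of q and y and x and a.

Row 2 has 2 + 19 + 2 + 19 + 15 − 17 = 40; the blank must be 49 − 40 = 9.
Column 3 has 16 + 9 + 2 + 2 − 2 + 5 = 32; the blank must be 49 − 32 = 17.
Row 7 has 9 + 17 + 38 + 0 − 24 − 11 = 29; the blank must be 49 − 29 = 20.
Row 5 has 16 − 2 + 1 + 4 + 14 + 11 = 44; the blank must be 49 − 44 = 5.

q = 5, y = 20, x = 17, a = 9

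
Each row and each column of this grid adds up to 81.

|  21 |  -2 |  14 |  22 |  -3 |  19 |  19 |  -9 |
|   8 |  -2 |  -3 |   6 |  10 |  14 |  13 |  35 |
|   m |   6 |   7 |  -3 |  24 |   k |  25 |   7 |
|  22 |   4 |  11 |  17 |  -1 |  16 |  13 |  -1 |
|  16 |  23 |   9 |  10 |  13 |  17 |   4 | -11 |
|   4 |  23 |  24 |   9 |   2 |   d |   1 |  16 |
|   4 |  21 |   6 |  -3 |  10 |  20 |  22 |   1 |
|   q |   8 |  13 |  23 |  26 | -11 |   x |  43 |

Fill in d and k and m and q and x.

Row 6 has 4 + 23 + 24 + 9 + 2 + 1 + 16 = 79; the blank must be 81 − 79 = 2.
Column 7 has 19 + 13 + 25 + 13 + 4 + 1 + 22 = 97; the blank must be 81 − 97 = -16.
Row 8 has 8 + 13 + 23 + 26 − 11 − 16 + 43 = 86; the blank must be 81 − 86 = -5.
Column 1 has 21 + 8 + 22 + 16 + 4 + 4 − 5 = 70; the blank must be 81 − 70 = 11.
Row 3 has 11 + 6 + 7 − 3 + 24 + 25 + 7 = 77; the blank must be 81 − 77 = 4.

d = 2, k = 4, m = 11, q = -5, x = -16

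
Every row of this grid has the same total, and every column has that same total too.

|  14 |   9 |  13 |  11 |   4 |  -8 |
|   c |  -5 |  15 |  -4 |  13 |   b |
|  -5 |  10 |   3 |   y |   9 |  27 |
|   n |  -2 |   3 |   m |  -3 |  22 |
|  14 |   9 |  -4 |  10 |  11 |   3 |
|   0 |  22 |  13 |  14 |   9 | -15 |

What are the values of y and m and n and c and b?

Rows 1 and 5 both sum to 43, so that's the common total.
The known cells in column 6 total 29, leaving 43 − 29 = 14 for the blank.
The known cells in row 3 total 44, leaving 43 − 44 = -1 for the blank.
The known cells in column 4 total 30, leaving 43 − 30 = 13 for the blank.
The known cells in row 4 total 33, leaving 43 − 33 = 10 for the blank.
The known cells in row 2 total 33, leaving 43 − 33 = 10 for the blank.

y = -1, m = 13, n = 10, c = 10, b = 14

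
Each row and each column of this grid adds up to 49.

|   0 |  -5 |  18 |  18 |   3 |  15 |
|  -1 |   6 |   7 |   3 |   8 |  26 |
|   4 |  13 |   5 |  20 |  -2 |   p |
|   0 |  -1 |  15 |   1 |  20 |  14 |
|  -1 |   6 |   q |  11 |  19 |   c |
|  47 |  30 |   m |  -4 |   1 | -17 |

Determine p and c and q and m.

Row 3 has 4 + 13 + 5 + 20 − 2 = 40; the blank must be 49 − 40 = 9.
Column 6 has 15 + 26 + 9 + 14 − 17 = 47; the blank must be 49 − 47 = 2.
Row 5 has -1 + 6 + 11 + 19 + 2 = 37; the blank must be 49 − 37 = 12.
Row 6 has 47 + 30 − 4 + 1 − 17 = 57; the blank must be 49 − 57 = -8.

p = 9, c = 2, q = 12, m = -8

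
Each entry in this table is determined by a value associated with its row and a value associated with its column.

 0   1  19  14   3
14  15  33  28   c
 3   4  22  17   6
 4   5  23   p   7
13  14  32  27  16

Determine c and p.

The difference between any two rows is the same in every column — this is an addition table with the headers hidden.
Row 2 minus row 1 is 14 − 0 = 14, so its entry in column 5 is 3 + 14 = 17.
Row 4 minus row 1 is 4 − 0 = 4, so its entry in column 4 is 14 + 4 = 18.

c = 17, p = 18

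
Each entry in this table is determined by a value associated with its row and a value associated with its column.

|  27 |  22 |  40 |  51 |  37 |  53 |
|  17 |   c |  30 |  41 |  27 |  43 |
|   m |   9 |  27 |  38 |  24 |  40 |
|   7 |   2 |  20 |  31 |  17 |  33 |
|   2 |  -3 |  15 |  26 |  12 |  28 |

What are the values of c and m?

c = 12, m = 14

The difference between any two rows is the same in every column — this is an addition table with the headers hidden.
Row 2 minus row 1 is 43 − 53 = -10, so its entry in column 2 is 22 + (-10) = 12.
Row 3 minus row 1 is 40 − 53 = -13, so its entry in column 1 is 27 + (-13) = 14.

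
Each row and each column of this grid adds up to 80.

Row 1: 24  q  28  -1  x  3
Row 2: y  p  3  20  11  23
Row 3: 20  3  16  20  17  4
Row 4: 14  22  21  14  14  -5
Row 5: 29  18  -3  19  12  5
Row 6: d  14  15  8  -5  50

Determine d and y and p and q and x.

d = -2, y = -5, p = 28, q = -5, x = 31

Column 5: 11 + 17 + 14 + 12 − 5 = 49, so its missing entry is 80 − 49 = 31.
Row 1: 24 + 28 − 1 + 31 + 3 = 85, so its missing entry is 80 − 85 = -5.
Column 2: -5 + 3 + 22 + 18 + 14 = 52, so its missing entry is 80 − 52 = 28.
Row 6: 14 + 15 + 8 − 5 + 50 = 82, so its missing entry is 80 − 82 = -2.
Row 2: 28 + 3 + 20 + 11 + 23 = 85, so its missing entry is 80 − 85 = -5.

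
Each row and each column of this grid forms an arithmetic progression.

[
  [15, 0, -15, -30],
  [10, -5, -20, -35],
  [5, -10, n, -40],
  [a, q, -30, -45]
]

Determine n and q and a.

Along each row the entries change by -15 per step; down each column they change by -5.
Row 3: from 5 at column 1, stepping by -15 to column 3 gives -25.
Row 4: from -30 at column 3, stepping by -15 to column 2 gives -15.
Row 4: from -30 at column 3, stepping by -15 to column 1 gives 0.

n = -25, q = -15, a = 0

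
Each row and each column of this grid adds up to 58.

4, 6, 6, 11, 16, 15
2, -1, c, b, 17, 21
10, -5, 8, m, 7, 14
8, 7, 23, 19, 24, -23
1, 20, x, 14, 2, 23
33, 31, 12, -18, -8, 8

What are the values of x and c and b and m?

x = -2, c = 11, b = 8, m = 24

Row 3: 10 − 5 + 8 + 7 + 14 = 34, so its missing entry is 58 − 34 = 24.
Column 4: 11 + 24 + 19 + 14 − 18 = 50, so its missing entry is 58 − 50 = 8.
Row 2: 2 − 1 + 8 + 17 + 21 = 47, so its missing entry is 58 − 47 = 11.
Row 5: 1 + 20 + 14 + 2 + 23 = 60, so its missing entry is 58 − 60 = -2.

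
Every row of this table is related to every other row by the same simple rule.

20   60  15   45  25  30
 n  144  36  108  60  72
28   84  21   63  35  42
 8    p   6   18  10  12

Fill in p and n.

Each row is a constant multiple of every other row — this is a multiplication table with the headers hidden.
Row 4 is 10/25 = 2/5 times row 1, so its entry in column 2 is 60 × 2/5 = 24.
Row 2 is 60/25 = 12/5 times row 1, so its entry in column 1 is 20 × 12/5 = 48.

p = 24, n = 48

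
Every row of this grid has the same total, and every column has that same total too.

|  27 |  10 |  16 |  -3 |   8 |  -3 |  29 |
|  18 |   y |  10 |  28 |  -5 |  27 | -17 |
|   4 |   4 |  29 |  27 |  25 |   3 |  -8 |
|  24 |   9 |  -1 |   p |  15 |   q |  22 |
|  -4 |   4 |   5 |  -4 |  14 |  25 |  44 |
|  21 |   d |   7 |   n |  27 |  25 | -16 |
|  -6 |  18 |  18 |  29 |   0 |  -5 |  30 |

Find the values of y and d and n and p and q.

y = 23, d = 16, n = 4, p = 3, q = 12

Rows 1 and 3 both sum to 84, so that's the common total.
Row 2 has 18 + 10 + 28 − 5 + 27 − 17 = 61; the blank must be 84 − 61 = 23.
Column 2 has 10 + 23 + 4 + 9 + 4 + 18 = 68; the blank must be 84 − 68 = 16.
Row 6 has 21 + 16 + 7 + 27 + 25 − 16 = 80; the blank must be 84 − 80 = 4.
Column 4 has -3 + 28 + 27 − 4 + 4 + 29 = 81; the blank must be 84 − 81 = 3.
Row 4 has 24 + 9 − 1 + 3 + 15 + 22 = 72; the blank must be 84 − 72 = 12.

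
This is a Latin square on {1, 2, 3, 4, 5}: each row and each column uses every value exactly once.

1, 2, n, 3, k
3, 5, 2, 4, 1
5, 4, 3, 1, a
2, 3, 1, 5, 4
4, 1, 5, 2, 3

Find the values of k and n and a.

k = 5, n = 4, a = 2

Cell (1,3): column 3 already has {1, 2, 3, 5} → 4.
For row 1, column 5: row 1 already has {1, 2, 3, 4}; that leaves 5.
At (row 3, col 5): row 3 already has {1, 3, 4, 5}, so the value is 2.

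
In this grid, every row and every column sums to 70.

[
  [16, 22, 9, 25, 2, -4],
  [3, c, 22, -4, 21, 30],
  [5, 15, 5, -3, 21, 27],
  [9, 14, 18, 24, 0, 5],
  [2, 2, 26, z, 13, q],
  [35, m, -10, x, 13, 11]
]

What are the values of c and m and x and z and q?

Row 2: 3 + 22 − 4 + 21 + 30 = 72, so its missing entry is 70 − 72 = -2.
Column 2: 22 − 2 + 15 + 14 + 2 = 51, so its missing entry is 70 − 51 = 19.
Column 6: -4 + 30 + 27 + 5 + 11 = 69, so its missing entry is 70 − 69 = 1.
Row 5: 2 + 2 + 26 + 13 + 1 = 44, so its missing entry is 70 − 44 = 26.
Row 6: 35 + 19 − 10 + 13 + 11 = 68, so its missing entry is 70 − 68 = 2.

c = -2, m = 19, x = 2, z = 26, q = 1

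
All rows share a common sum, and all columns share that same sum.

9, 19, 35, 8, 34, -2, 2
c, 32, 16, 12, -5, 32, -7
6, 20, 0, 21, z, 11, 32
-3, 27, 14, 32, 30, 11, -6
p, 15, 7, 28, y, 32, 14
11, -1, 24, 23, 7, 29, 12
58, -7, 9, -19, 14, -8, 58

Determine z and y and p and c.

z = 15, y = 10, p = -1, c = 25

Rows 1 and 4 both sum to 105, so that's the common total.
The known cells in row 2 total 80, leaving 105 − 80 = 25 for the blank.
The known cells in row 3 total 90, leaving 105 − 90 = 15 for the blank.
The known cells in column 5 total 95, leaving 105 − 95 = 10 for the blank.
The known cells in row 5 total 106, leaving 105 − 106 = -1 for the blank.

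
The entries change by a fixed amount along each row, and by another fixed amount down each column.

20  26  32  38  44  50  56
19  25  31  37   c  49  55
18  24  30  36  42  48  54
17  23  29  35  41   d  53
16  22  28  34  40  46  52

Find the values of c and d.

Along each row the entries change by 6 per step; down each column they change by -1.
Row 2: from 19 at column 1, stepping by 6 to column 5 gives 43.
Row 4: from 17 at column 1, stepping by 6 to column 6 gives 47.

c = 43, d = 47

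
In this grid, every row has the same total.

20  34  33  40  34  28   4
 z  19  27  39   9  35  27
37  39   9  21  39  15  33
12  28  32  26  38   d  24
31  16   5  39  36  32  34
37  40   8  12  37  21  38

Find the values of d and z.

d = 33, z = 37

Rows 1 and 3 both add up to 193, so every row sums to 193.
Row 4: 12 + 28 + 32 + 26 + 38 + 24 = 160, so the missing entry is 193 − 160 = 33.
Row 2: 19 + 27 + 39 + 9 + 35 + 27 = 156, so the missing entry is 193 − 156 = 37.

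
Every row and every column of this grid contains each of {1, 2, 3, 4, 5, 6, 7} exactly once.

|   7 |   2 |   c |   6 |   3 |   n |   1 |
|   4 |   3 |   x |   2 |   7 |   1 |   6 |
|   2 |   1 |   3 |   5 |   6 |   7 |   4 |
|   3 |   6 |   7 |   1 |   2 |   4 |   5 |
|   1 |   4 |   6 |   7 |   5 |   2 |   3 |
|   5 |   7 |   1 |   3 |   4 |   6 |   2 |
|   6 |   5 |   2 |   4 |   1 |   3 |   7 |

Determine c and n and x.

c = 4, n = 5, x = 5

At (row 2, col 3): row 2 already has {1, 2, 3, 4, 6, 7}, so the value is 5.
At (row 1, col 3): column 3 already has {1, 2, 3, 5, 6, 7}, so the value is 4.
For row 1, column 6: row 1 already has {1, 2, 3, 4, 6, 7}; that leaves 5.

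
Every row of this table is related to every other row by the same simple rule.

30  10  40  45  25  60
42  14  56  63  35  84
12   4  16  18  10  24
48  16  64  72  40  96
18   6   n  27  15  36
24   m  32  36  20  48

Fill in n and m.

Each row is a constant multiple of every other row — this is a multiplication table with the headers hidden.
Row 5 is 15/25 = 3/5 times row 1, so its entry in column 3 is 40 × 3/5 = 24.
Row 6 is 20/25 = 4/5 times row 1, so its entry in column 2 is 10 × 4/5 = 8.

n = 24, m = 8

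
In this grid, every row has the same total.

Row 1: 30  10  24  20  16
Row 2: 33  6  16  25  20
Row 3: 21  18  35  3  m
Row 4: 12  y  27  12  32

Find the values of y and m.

y = 17, m = 23

Rows 1 and 2 both add up to 100, so every row sums to 100.
Row 4: 12 + 27 + 12 + 32 = 83, so the missing entry is 100 − 83 = 17.
Row 3: 21 + 18 + 35 + 3 = 77, so the missing entry is 100 − 77 = 23.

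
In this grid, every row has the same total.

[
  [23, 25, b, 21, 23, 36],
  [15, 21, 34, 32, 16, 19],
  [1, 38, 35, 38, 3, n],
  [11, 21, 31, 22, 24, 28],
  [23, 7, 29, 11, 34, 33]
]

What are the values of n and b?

The complete rows each total 137.
Row 3 is missing 137 − 115 = 22 (since 1 + 38 + 35 + 38 + 3 = 115).
Row 1 is missing 137 − 128 = 9 (since 23 + 25 + 21 + 23 + 36 = 128).

n = 22, b = 9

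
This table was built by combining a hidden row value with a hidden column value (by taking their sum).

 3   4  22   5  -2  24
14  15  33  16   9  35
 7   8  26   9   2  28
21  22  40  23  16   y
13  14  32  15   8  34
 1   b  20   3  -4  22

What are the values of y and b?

The difference between any two rows is the same in every column — this is an addition table with the headers hidden.
Row 4 minus row 1 is 16 − (-2) = 18, so its entry in column 6 is 24 + 18 = 42.
Row 6 minus row 1 is -4 − (-2) = -2, so its entry in column 2 is 4 + (-2) = 2.

y = 42, b = 2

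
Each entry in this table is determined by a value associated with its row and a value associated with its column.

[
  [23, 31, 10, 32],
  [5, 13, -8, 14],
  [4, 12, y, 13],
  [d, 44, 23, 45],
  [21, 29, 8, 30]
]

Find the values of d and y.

d = 36, y = -9

The difference between any two rows is the same in every column — this is an addition table with the headers hidden.
Row 4 minus row 1 is 44 − 31 = 13, so its entry in column 1 is 23 + 13 = 36.
Row 3 minus row 1 is 12 − 31 = -19, so its entry in column 3 is 10 + (-19) = -9.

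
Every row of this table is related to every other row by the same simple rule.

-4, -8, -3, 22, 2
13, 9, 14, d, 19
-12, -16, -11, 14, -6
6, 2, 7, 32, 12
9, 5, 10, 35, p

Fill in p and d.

The difference between any two rows is the same in every column — this is an addition table with the headers hidden.
Row 5 minus row 1 is 10 − (-3) = 13, so its entry in column 5 is 2 + 13 = 15.
Row 2 minus row 1 is 14 − (-3) = 17, so its entry in column 4 is 22 + 17 = 39.

p = 15, d = 39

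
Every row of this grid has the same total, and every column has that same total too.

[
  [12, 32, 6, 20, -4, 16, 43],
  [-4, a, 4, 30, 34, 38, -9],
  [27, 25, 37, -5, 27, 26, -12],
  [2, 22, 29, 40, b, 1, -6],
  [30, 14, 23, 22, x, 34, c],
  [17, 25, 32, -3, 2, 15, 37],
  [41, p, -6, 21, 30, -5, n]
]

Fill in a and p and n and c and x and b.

Rows 1 and 3 both sum to 125, so that's the common total.
The known cells in row 4 total 88, leaving 125 − 88 = 37 for the blank.
The known cells in column 5 total 126, leaving 125 − 126 = -1 for the blank.
The known cells in row 2 total 93, leaving 125 − 93 = 32 for the blank.
The known cells in column 2 total 150, leaving 125 − 150 = -25 for the blank.
The known cells in row 5 total 122, leaving 125 − 122 = 3 for the blank.
The known cells in row 7 total 56, leaving 125 − 56 = 69 for the blank.

a = 32, p = -25, n = 69, c = 3, x = -1, b = 37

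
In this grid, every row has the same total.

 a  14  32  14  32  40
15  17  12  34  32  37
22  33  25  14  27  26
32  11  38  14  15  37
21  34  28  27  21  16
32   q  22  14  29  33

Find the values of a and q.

Rows 4 and 5 both add up to 147, so every row sums to 147.
Row 1: 14 + 32 + 14 + 32 + 40 = 132, so the missing entry is 147 − 132 = 15.
Row 6: 32 + 22 + 14 + 29 + 33 = 130, so the missing entry is 147 − 130 = 17.

a = 15, q = 17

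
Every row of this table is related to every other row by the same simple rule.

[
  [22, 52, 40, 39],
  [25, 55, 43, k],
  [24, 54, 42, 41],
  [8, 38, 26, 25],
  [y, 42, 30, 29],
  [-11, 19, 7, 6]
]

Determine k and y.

The difference between any two rows is the same in every column — this is an addition table with the headers hidden.
Row 2 minus row 1 is 55 − 52 = 3, so its entry in column 4 is 39 + 3 = 42.
Row 5 minus row 1 is 42 − 52 = -10, so its entry in column 1 is 22 + (-10) = 12.

k = 42, y = 12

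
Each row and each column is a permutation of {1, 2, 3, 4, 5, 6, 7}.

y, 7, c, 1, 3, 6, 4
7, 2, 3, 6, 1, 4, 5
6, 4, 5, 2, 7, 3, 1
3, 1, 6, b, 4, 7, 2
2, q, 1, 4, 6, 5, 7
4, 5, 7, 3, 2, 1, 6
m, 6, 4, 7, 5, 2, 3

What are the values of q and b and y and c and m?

q = 3, b = 5, y = 5, c = 2, m = 1

Cell (1,3): column 3 already has {1, 3, 4, 5, 6, 7} → 2.
For row 1, column 1: row 1 already has {1, 2, 3, 4, 6, 7}; that leaves 5.
At (row 4, col 4): row 4 already has {1, 2, 3, 4, 6, 7}, so the value is 5.
For row 7, column 1: row 7 already has {2, 3, 4, 5, 6, 7}; that leaves 1.
For row 5, column 2: row 5 already has {1, 2, 4, 5, 6, 7}; that leaves 3.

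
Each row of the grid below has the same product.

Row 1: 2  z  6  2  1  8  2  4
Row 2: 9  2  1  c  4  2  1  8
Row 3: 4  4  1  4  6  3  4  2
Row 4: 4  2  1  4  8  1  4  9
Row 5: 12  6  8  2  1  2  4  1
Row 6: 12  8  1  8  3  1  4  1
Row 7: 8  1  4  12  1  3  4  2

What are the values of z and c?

Rows 5 and 6 each multiply to 9216, so every row has product 9216.
Row 1: 2×6×2×1×8×2×4 = 1536, so the missing entry is 9216 ÷ 1536 = 6.
Row 2: 9×2×1×4×2×1×8 = 1152, so the missing entry is 9216 ÷ 1152 = 8.

z = 6, c = 8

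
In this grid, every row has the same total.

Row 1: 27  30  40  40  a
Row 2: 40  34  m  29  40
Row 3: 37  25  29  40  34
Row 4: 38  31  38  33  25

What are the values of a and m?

a = 28, m = 22

Rows 3 and 4 both add up to 165, so every row sums to 165.
Row 1: 27 + 30 + 40 + 40 = 137, so the missing entry is 165 − 137 = 28.
Row 2: 40 + 34 + 29 + 40 = 143, so the missing entry is 165 − 143 = 22.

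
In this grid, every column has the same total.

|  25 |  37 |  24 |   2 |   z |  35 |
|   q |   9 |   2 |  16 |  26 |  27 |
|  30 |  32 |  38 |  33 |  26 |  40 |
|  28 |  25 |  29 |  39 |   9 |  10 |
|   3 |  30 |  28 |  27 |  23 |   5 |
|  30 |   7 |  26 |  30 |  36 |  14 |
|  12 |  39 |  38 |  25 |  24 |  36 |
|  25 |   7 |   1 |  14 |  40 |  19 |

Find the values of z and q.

z = 2, q = 33

The complete columns each total 186.
Column 5 is missing 186 − 184 = 2 (since 26 + 26 + 9 + 23 + 36 + 24 + 40 = 184).
Column 1 is missing 186 − 153 = 33 (since 25 + 30 + 28 + 3 + 30 + 12 + 25 = 153).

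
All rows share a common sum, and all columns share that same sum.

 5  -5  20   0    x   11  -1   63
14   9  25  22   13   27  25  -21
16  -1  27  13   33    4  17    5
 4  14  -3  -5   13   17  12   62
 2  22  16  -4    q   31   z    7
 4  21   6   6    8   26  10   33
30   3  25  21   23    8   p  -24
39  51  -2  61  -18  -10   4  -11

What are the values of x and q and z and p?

x = 21, q = 21, z = 19, p = 28

Rows 2 and 3 both sum to 114, so that's the common total.
The known cells in row 1 total 93, leaving 114 − 93 = 21 for the blank.
The known cells in column 5 total 93, leaving 114 − 93 = 21 for the blank.
The known cells in row 5 total 95, leaving 114 − 95 = 19 for the blank.
The known cells in row 7 total 86, leaving 114 − 86 = 28 for the blank.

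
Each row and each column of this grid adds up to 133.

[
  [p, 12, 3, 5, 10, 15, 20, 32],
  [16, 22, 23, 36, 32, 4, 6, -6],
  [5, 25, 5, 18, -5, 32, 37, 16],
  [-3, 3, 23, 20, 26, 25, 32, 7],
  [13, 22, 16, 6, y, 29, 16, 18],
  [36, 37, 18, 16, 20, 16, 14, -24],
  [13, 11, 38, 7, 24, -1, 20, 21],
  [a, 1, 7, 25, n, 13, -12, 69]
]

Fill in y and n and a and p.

y = 13, n = 13, a = 17, p = 36

Row 5: 13 + 22 + 16 + 6 + 29 + 16 + 18 = 120, so its missing entry is 133 − 120 = 13.
Column 5: 10 + 32 − 5 + 26 + 13 + 20 + 24 = 120, so its missing entry is 133 − 120 = 13.
Row 8: 1 + 7 + 25 + 13 + 13 − 12 + 69 = 116, so its missing entry is 133 − 116 = 17.
Row 1: 12 + 3 + 5 + 10 + 15 + 20 + 32 = 97, so its missing entry is 133 − 97 = 36.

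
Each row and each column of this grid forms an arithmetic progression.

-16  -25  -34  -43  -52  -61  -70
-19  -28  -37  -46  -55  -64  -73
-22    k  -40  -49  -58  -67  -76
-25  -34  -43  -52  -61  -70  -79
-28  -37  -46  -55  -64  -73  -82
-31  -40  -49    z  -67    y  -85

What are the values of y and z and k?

y = -76, z = -58, k = -31

Along each row the entries change by -9 per step; down each column they change by -3.
Row 6: from -31 at column 1, stepping by -9 to column 6 gives -76.
Row 6: from -31 at column 1, stepping by -9 to column 4 gives -58.
Row 3: from -22 at column 1, stepping by -9 to column 2 gives -31.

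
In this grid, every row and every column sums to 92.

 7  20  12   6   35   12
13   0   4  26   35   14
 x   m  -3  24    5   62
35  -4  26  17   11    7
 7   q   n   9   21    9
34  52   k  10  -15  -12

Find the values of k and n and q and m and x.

Column 1 has 7 + 13 + 35 + 7 + 34 = 96; the blank must be 92 − 96 = -4.
Row 3 has -4 − 3 + 24 + 5 + 62 = 84; the blank must be 92 − 84 = 8.
Column 2 has 20 + 0 + 8 − 4 + 52 = 76; the blank must be 92 − 76 = 16.
Row 5 has 7 + 16 + 9 + 21 + 9 = 62; the blank must be 92 − 62 = 30.
Row 6 has 34 + 52 + 10 − 15 − 12 = 69; the blank must be 92 − 69 = 23.

k = 23, n = 30, q = 16, m = 8, x = -4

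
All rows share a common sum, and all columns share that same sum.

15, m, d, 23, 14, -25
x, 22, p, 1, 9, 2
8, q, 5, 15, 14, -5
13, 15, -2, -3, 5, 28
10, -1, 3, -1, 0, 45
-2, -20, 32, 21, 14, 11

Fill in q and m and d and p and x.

q = 19, m = 21, d = 8, p = 10, x = 12

Rows 4 and 5 both sum to 56, so that's the common total.
The known cells in row 3 total 37, leaving 56 − 37 = 19 for the blank.
The known cells in column 2 total 35, leaving 56 − 35 = 21 for the blank.
The known cells in row 1 total 48, leaving 56 − 48 = 8 for the blank.
The known cells in column 3 total 46, leaving 56 − 46 = 10 for the blank.
The known cells in row 2 total 44, leaving 56 − 44 = 12 for the blank.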